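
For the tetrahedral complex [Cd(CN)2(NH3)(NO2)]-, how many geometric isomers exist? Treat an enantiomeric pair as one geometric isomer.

1

Only one geometric arrangement is possible.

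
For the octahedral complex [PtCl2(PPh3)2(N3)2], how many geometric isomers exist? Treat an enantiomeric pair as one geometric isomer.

The six octahedral sites form three mutually perpendicular trans pairs.
There are 5 geometric isomers: Cl trans, PPh3 trans, N3 trans; Cl trans, PPh3 cis, N3 cis; Cl cis, PPh3 trans, N3 cis; Cl cis, PPh3 cis, N3 cis (chiral); Cl cis, PPh3 cis, N3 trans.

5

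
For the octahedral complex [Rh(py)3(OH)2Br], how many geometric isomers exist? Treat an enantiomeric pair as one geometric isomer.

An octahedron has six vertices in three trans pairs; every non-trans pair is cis.
Working through the distinct placements yields 3 geometric isomers: py mer, OH cis; py mer, OH trans; py fac, OH cis.

3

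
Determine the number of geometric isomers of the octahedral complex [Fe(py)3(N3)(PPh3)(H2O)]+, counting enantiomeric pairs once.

Working through the distinct placements yields 4 geometric isomers: py mer (3 arrangements); py fac (chiral).

4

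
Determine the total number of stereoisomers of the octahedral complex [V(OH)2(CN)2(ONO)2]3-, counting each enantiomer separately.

In an octahedral complex each vertex has one trans partner and four cis neighbours.
There are 5 geometric isomers: OH trans, CN trans, ONO trans; OH cis, CN trans, ONO cis; OH cis, CN cis, ONO trans; OH cis, CN cis, ONO cis (chiral); OH trans, CN cis, ONO cis.
One of these lacks any improper symmetry element and so occurs as an enantiomeric pair, giving 5 + 1 = 6 stereoisomers in total.

6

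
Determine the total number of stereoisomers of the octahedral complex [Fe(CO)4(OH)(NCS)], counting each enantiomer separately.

2

The six octahedral sites form three mutually perpendicular trans pairs.
Working through the distinct placements yields 2 geometric isomers: OH and NCS mutually trans; OH and NCS mutually cis.
Each arrangement has an internal mirror plane or centre of symmetry, so none is chiral.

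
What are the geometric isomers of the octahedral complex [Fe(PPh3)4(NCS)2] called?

cis and trans

The six octahedral sites form three mutually perpendicular trans pairs.
Systematic placement gives 2 geometric isomers: NCS trans; NCS cis.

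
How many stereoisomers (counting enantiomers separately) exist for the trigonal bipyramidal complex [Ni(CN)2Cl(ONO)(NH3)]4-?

10

A trigonal bipyramid has two axial and three equatorial sites, which are chemically inequivalent.
Placing the ligands in turn and identifying arrangements related by rotation or reflection leaves 7 distinct geometric isomers.
Of these, 3 lack any improper symmetry element and so occur as enantiomeric pairs, giving 7 + 3 = 10 stereoisomers in total.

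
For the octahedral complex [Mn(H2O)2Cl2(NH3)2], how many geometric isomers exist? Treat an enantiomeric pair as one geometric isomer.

5

The six octahedral sites form three mutually perpendicular trans pairs.
The distinct arrangements are (5 in all): H2O trans, Cl trans, NH3 trans; H2O cis, Cl trans, NH3 cis; H2O cis, Cl cis, NH3 trans; H2O cis, Cl cis, NH3 cis (chiral); H2O trans, Cl cis, NH3 cis.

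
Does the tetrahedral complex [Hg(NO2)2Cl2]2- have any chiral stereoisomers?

no

All four vertices of a tetrahedron are equivalent and mutually adjacent, so cis/trans isomerism cannot arise.
Only one geometric arrangement is possible.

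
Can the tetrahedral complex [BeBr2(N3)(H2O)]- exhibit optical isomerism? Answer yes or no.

no

In a tetrahedral complex all four positions are equivalent and every pair of ligands is adjacent — there is no cis/trans distinction.
Only one geometric arrangement is possible.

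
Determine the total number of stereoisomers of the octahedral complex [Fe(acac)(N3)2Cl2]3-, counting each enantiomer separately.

4

Each acac is bidentate and must span two cis positions.
The distinct arrangements are (3 in all): N3 cis, Cl trans; N3 cis, Cl cis (chiral); N3 trans, Cl cis.
One of these lacks any improper symmetry element and so occurs as an enantiomeric pair, giving 3 + 1 = 4 stereoisomers in total.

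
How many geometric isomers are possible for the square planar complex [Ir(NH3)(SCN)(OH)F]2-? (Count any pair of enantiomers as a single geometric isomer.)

A square has two trans pairs of vertices; adjacent vertices are cis.
There are 3 geometric isomers: (F/OH trans, NH3/SCN trans); (F/SCN trans, NH3/OH trans); (F/NH3 trans, OH/SCN trans).

3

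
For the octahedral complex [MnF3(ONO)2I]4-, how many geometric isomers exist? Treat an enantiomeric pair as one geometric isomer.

3

The six octahedral sites form three mutually perpendicular trans pairs.
The distinct arrangements are (3 in all): F mer, ONO trans; F mer, ONO cis; F fac, ONO cis.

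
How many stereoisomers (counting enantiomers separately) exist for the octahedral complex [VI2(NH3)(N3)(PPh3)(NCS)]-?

15

The six octahedral sites form three mutually perpendicular trans pairs.
Placing the ligands in turn and identifying arrangements related by rotation or reflection leaves 9 distinct geometric isomers.
Of these, 6 lack any improper symmetry element and so occur as enantiomeric pairs, giving 9 + 6 = 15 stereoisomers in total.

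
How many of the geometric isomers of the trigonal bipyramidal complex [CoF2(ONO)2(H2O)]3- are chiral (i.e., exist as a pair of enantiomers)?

1

In a trigonal bipyramid the two axial positions differ from the three equatorial ones.
Placing the ligands in turn and identifying arrangements related by rotation or reflection leaves 5 distinct geometric isomers.
One of these lacks any improper symmetry element and so occurs as an enantiomeric pair, giving 5 + 1 = 6 stereoisomers in total.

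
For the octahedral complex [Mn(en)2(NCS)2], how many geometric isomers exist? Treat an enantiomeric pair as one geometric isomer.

2

Each en is bidentate and must span two cis positions.
Systematic placement gives 2 geometric isomers: NCS trans; NCS cis (chiral).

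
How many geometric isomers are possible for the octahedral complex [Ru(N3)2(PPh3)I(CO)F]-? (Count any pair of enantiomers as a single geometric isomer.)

The six octahedral sites form three mutually perpendicular trans pairs.
Exhaustive case analysis gives 9 geometric isomers.

9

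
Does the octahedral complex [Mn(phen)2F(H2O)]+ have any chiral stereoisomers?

The six octahedral sites form three mutually perpendicular trans pairs.
Each phen is bidentate and must span two cis positions.
Working through the distinct placements yields 2 geometric isomers: F and H2O mutually trans; F and H2O mutually cis (chiral).
One of these lacks any improper symmetry element and so occurs as an enantiomeric pair, giving 2 + 1 = 3 stereoisomers in total.

yes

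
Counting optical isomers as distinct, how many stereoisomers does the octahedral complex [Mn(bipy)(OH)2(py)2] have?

An octahedron has six vertices in three trans pairs; every non-trans pair is cis.
Each bipy is bidentate and must span two cis positions.
There are 3 geometric isomers: OH trans, py cis; OH cis, py trans; OH cis, py cis (chiral).
One of these lacks any improper symmetry element and so occurs as an enantiomeric pair, giving 3 + 1 = 4 stereoisomers in total.

4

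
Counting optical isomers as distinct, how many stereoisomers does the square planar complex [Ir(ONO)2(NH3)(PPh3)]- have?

2

A square has two trans pairs of vertices; adjacent vertices are cis.
Working through the distinct placements yields 2 geometric isomers: ONO cis; ONO trans.
Each arrangement has an internal mirror plane or centre of symmetry, so none is chiral.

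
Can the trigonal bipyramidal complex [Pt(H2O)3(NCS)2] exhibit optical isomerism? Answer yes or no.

A trigonal bipyramid has two axial and three equatorial sites, which are chemically inequivalent.
There are 3 geometric isomers: NCS both equatorial; NCS one axial, one equatorial; NCS both axial.
Each arrangement has an internal mirror plane or centre of symmetry, so none is chiral.

no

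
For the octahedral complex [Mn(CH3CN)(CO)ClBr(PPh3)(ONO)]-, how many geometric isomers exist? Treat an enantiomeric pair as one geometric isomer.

15

The six octahedral sites form three mutually perpendicular trans pairs.
Systematic enumeration (placing each ligand type in turn and discarding arrangements equivalent by rotation or reflection) gives 15 geometric isomers.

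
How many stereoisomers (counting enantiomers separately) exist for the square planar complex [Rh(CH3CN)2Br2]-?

2

A square has two trans pairs of vertices; adjacent vertices are cis.
The distinct arrangements are (2 in all): CH3CN cis; CH3CN trans.
Each arrangement has an internal mirror plane or centre of symmetry, so none is chiral.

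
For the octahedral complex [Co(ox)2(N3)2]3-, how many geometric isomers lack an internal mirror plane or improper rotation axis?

1

In an octahedral complex each vertex has one trans partner and four cis neighbours.
Each ox is bidentate and must span two cis positions.
There are 2 geometric isomers: N3 trans; N3 cis (chiral).
One of these lacks any improper symmetry element and so occurs as an enantiomeric pair, giving 2 + 1 = 3 stereoisomers in total.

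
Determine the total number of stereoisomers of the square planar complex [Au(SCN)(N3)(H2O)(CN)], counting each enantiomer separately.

3

In a square planar complex each vertex has one trans partner and two cis neighbours.
Systematic placement gives 3 geometric isomers: (CN/N3 trans, H2O/SCN trans); (CN/SCN trans, H2O/N3 trans); (CN/H2O trans, N3/SCN trans).
Each arrangement has an internal mirror plane or centre of symmetry, so none is chiral.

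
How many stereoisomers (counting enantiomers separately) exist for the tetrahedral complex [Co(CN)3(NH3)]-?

1

All four vertices of a tetrahedron are equivalent and mutually adjacent, so cis/trans isomerism cannot arise.
Only one geometric arrangement is possible.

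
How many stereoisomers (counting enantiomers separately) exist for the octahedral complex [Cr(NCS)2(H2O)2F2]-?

6

Working through the distinct placements yields 5 geometric isomers: NCS trans, H2O trans, F trans; NCS cis, H2O cis, F trans; NCS trans, H2O cis, F cis; NCS cis, H2O cis, F cis (chiral); NCS cis, H2O trans, F cis.
One of these lacks any improper symmetry element and so occurs as an enantiomeric pair, giving 5 + 1 = 6 stereoisomers in total.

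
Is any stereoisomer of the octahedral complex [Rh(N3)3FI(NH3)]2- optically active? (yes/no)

The six octahedral sites form three mutually perpendicular trans pairs.
Working through the distinct placements yields 4 geometric isomers: N3 mer (3 arrangements); N3 fac (chiral).
One of these lacks any improper symmetry element and so occurs as an enantiomeric pair, giving 4 + 1 = 5 stereoisomers in total.

yes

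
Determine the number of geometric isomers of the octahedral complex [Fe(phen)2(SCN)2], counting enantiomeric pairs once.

2

In an octahedral complex each vertex has one trans partner and four cis neighbours.
Each phen is bidentate and must span two cis positions.
The distinct arrangements are (2 in all): SCN trans; SCN cis (chiral).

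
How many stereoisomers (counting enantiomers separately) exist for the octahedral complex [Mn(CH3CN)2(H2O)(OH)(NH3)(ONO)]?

15

Exhaustive case analysis gives 9 geometric isomers.
Of these, 6 lack any improper symmetry element and so occur as enantiomeric pairs, giving 9 + 6 = 15 stereoisomers in total.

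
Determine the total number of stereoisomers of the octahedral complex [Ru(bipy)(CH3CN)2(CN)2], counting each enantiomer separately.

The six octahedral sites form three mutually perpendicular trans pairs.
Each bipy is bidentate and must span two cis positions.
Working through the distinct placements yields 3 geometric isomers: CH3CN trans, CN cis; CH3CN cis, CN cis (chiral); CH3CN cis, CN trans.
One of these lacks any improper symmetry element and so occurs as an enantiomeric pair, giving 3 + 1 = 4 stereoisomers in total.

4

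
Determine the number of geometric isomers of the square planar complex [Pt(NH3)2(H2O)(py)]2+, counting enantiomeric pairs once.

In a square planar complex each vertex has one trans partner and two cis neighbours.
The distinct arrangements are (2 in all): NH3 cis; NH3 trans.

2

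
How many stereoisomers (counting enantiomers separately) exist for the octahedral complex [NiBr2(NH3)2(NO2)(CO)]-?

8

The six octahedral sites form three mutually perpendicular trans pairs.
The distinct arrangements are (6 in all): Br trans, NH3 cis; Br trans, NH3 trans; Br cis, NH3 cis (3 arrangements, 2 chiral); Br cis, NH3 trans.
Of these, 2 lack any improper symmetry element and so occur as enantiomeric pairs, giving 6 + 2 = 8 stereoisomers in total.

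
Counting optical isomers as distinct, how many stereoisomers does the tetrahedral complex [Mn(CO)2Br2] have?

1

In a tetrahedral complex all four positions are equivalent and every pair of ligands is adjacent — there is no cis/trans distinction.
Only one geometric arrangement is possible.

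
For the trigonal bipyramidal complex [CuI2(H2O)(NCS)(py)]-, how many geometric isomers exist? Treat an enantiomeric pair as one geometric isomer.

Exhaustive case analysis gives 7 geometric isomers.

7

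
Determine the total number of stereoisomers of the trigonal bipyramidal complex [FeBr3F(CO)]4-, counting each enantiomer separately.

A trigonal bipyramid has two axial and three equatorial sites, which are chemically inequivalent.
There are 4 geometric isomers: F equatorial, CO equatorial; F equatorial, CO axial; F axial, CO equatorial; F axial, CO axial.
Each arrangement has an internal mirror plane or centre of symmetry, so none is chiral.

4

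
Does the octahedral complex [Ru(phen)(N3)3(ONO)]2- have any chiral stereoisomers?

Each phen is bidentate and must span two cis positions.
There are 2 geometric isomers: N3 mer; N3 fac.
Each arrangement has an internal mirror plane or centre of symmetry, so none is chiral.

no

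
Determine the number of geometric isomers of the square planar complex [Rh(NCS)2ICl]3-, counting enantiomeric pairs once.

In a square planar complex each vertex has one trans partner and two cis neighbours.
Systematic placement gives 2 geometric isomers: NCS cis; NCS trans.

2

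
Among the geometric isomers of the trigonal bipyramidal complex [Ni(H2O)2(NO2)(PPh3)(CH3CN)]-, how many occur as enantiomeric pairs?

In a trigonal bipyramid the two axial positions differ from the three equatorial ones.
Systematic enumeration (placing each ligand type in turn and discarding arrangements equivalent by rotation or reflection) gives 7 geometric isomers.
Of these, 3 lack any improper symmetry element and so occur as enantiomeric pairs, giving 7 + 3 = 10 stereoisomers in total.

3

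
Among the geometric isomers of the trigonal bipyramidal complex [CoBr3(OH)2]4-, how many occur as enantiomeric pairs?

In a trigonal bipyramid the two axial positions differ from the three equatorial ones.
There are 3 geometric isomers: OH both equatorial; OH one axial, one equatorial; OH both axial.
Each arrangement has an internal mirror plane or centre of symmetry, so none is chiral.

0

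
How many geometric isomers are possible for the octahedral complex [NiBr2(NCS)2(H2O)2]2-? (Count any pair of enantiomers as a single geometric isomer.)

5

The six octahedral sites form three mutually perpendicular trans pairs.
Working through the distinct placements yields 5 geometric isomers: Br trans, NCS trans, H2O trans; Br trans, NCS cis, H2O cis; Br cis, NCS trans, H2O cis; Br cis, NCS cis, H2O cis (chiral); Br cis, NCS cis, H2O trans.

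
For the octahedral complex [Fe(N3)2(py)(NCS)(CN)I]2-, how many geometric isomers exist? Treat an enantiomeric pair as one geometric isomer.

9

The six octahedral sites form three mutually perpendicular trans pairs.
Exhaustive case analysis gives 9 geometric isomers.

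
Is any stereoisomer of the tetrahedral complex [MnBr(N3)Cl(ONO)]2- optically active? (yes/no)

yes

Only one geometric arrangement is possible; it has no improper symmetry element, so it exists as a pair of enantiomers (2 stereoisomers).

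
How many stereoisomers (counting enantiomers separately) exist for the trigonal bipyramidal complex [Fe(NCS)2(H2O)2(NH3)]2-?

6

A trigonal bipyramid has two axial and three equatorial sites, which are chemically inequivalent.
Systematic enumeration (placing each ligand type in turn and discarding arrangements equivalent by rotation or reflection) gives 5 geometric isomers.
One of these lacks any improper symmetry element and so occurs as an enantiomeric pair, giving 5 + 1 = 6 stereoisomers in total.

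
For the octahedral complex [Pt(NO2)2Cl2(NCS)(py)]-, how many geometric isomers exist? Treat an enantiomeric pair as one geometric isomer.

6

An octahedron has six vertices in three trans pairs; every non-trans pair is cis.
The distinct arrangements are (6 in all): NO2 cis, Cl trans; NO2 trans, Cl trans; NO2 cis, Cl cis (3 arrangements, 2 chiral); NO2 trans, Cl cis.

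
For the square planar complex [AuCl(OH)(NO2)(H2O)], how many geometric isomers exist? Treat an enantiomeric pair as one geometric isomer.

In a square planar complex each vertex has one trans partner and two cis neighbours.
Systematic placement gives 3 geometric isomers: (Cl/NO2 trans, H2O/OH trans); (Cl/OH trans, H2O/NO2 trans); (Cl/H2O trans, NO2/OH trans).

3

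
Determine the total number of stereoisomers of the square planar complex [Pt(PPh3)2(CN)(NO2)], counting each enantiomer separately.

In a square planar complex each vertex has one trans partner and two cis neighbours.
There are 2 geometric isomers: PPh3 cis; PPh3 trans.
Each arrangement has an internal mirror plane or centre of symmetry, so none is chiral.

2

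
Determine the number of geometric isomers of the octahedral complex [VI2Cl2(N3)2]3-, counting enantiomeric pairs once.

5

Systematic placement gives 5 geometric isomers: I trans, Cl trans, N3 trans; I cis, Cl trans, N3 cis; I cis, Cl cis, N3 trans; I cis, Cl cis, N3 cis (chiral); I trans, Cl cis, N3 cis.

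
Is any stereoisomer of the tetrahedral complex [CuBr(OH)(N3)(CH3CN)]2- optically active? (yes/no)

yes

In a tetrahedral complex all four positions are equivalent and every pair of ligands is adjacent — there is no cis/trans distinction.
Only one geometric arrangement is possible; it has no improper symmetry element, so it exists as a pair of enantiomers (2 stereoisomers).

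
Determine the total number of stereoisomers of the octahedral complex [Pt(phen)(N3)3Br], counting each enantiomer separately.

2

The six octahedral sites form three mutually perpendicular trans pairs.
Each phen is bidentate and must span two cis positions.
Working through the distinct placements yields 2 geometric isomers: N3 fac; N3 mer.
Each arrangement has an internal mirror plane or centre of symmetry, so none is chiral.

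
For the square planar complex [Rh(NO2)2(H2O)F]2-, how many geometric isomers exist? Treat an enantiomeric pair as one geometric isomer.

2

A square has two trans pairs of vertices; adjacent vertices are cis.
The distinct arrangements are (2 in all): NO2 cis; NO2 trans.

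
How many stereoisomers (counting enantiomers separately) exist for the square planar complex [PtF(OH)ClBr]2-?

The distinct arrangements are (3 in all): (Br/F trans, Cl/OH trans); (Br/OH trans, Cl/F trans); (Br/Cl trans, F/OH trans).
Each arrangement has an internal mirror plane or centre of symmetry, so none is chiral.

3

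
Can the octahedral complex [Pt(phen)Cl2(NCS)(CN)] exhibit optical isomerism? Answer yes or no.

The six octahedral sites form three mutually perpendicular trans pairs.
Each phen is bidentate and must span two cis positions.
Systematic placement gives 4 geometric isomers: Cl cis (3 arrangements, 2 chiral); Cl trans.
Of these, 2 lack any improper symmetry element and so occur as enantiomeric pairs, giving 4 + 2 = 6 stereoisomers in total.

yes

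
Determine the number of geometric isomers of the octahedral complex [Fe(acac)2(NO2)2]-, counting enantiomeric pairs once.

An octahedron has six vertices in three trans pairs; every non-trans pair is cis.
Each acac is bidentate and must span two cis positions.
Working through the distinct placements yields 2 geometric isomers: NO2 trans; NO2 cis (chiral).

2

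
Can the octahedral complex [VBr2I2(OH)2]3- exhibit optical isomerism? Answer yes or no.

yes

In an octahedral complex each vertex has one trans partner and four cis neighbours.
The distinct arrangements are (5 in all): Br trans, I trans, OH trans; Br trans, I cis, OH cis; Br cis, I cis, OH trans; Br cis, I cis, OH cis (chiral); Br cis, I trans, OH cis.
One of these lacks any improper symmetry element and so occurs as an enantiomeric pair, giving 5 + 1 = 6 stereoisomers in total.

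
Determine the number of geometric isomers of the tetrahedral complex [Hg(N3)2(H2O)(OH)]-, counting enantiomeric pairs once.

1

All four vertices of a tetrahedron are equivalent and mutually adjacent, so cis/trans isomerism cannot arise.
Only one geometric arrangement is possible.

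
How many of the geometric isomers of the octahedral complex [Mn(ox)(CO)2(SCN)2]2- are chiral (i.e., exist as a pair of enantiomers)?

The six octahedral sites form three mutually perpendicular trans pairs.
Each ox is bidentate and must span two cis positions.
The distinct arrangements are (3 in all): CO trans, SCN cis; CO cis, SCN cis (chiral); CO cis, SCN trans.
One of these lacks any improper symmetry element and so occurs as an enantiomeric pair, giving 3 + 1 = 4 stereoisomers in total.

1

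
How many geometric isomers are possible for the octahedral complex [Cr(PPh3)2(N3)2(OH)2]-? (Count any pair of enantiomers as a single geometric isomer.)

5

There are 5 geometric isomers: PPh3 trans, N3 trans, OH trans; PPh3 cis, N3 trans, OH cis; PPh3 trans, N3 cis, OH cis; PPh3 cis, N3 cis, OH cis (chiral); PPh3 cis, N3 cis, OH trans.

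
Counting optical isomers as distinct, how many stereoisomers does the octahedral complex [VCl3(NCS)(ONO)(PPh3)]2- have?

An octahedron has six vertices in three trans pairs; every non-trans pair is cis.
Systematic placement gives 4 geometric isomers: Cl mer (3 arrangements); Cl fac (chiral).
One of these lacks any improper symmetry element and so occurs as an enantiomeric pair, giving 4 + 1 = 5 stereoisomers in total.

5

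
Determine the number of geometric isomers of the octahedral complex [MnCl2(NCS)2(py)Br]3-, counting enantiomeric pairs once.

In an octahedral complex each vertex has one trans partner and four cis neighbours.
The distinct arrangements are (6 in all): Cl cis, NCS cis (3 arrangements, 2 chiral); Cl cis, NCS trans; Cl trans, NCS cis; Cl trans, NCS trans.

6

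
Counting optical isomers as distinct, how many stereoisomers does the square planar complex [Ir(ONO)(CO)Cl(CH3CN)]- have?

3

A square has two trans pairs of vertices; adjacent vertices are cis.
Systematic placement gives 3 geometric isomers: (CH3CN/Cl trans, CO/ONO trans); (CH3CN/ONO trans, CO/Cl trans); (CH3CN/CO trans, Cl/ONO trans).
Each arrangement has an internal mirror plane or centre of symmetry, so none is chiral.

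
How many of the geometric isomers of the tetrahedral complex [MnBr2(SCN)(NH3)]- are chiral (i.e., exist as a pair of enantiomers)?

Only one geometric arrangement is possible.

0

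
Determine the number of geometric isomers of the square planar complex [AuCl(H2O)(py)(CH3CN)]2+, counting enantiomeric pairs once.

3

In a square planar complex each vertex has one trans partner and two cis neighbours.
Working through the distinct placements yields 3 geometric isomers: (CH3CN/H2O trans, Cl/py trans); (CH3CN/py trans, Cl/H2O trans); (CH3CN/Cl trans, H2O/py trans).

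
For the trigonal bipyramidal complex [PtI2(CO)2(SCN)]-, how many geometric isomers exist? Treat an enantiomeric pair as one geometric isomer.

5

Systematic enumeration (placing each ligand type in turn and discarding arrangements equivalent by rotation or reflection) gives 5 geometric isomers.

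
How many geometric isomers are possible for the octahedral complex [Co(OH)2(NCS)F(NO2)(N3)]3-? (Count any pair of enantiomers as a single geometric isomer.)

In an octahedral complex each vertex has one trans partner and four cis neighbours.
Placing the ligands in turn and identifying arrangements related by rotation or reflection leaves 9 distinct geometric isomers.

9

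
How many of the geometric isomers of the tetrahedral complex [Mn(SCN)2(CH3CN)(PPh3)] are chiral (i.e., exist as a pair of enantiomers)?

0

Only one geometric arrangement is possible.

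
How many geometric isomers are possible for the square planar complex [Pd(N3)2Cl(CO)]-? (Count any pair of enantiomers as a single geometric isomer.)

2

A square has two trans pairs of vertices; adjacent vertices are cis.
The distinct arrangements are (2 in all): N3 cis; N3 trans.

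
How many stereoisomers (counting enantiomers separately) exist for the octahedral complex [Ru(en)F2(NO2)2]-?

In an octahedral complex each vertex has one trans partner and four cis neighbours.
Each en is bidentate and must span two cis positions.
There are 3 geometric isomers: F trans, NO2 cis; F cis, NO2 cis (chiral); F cis, NO2 trans.
One of these lacks any improper symmetry element and so occurs as an enantiomeric pair, giving 3 + 1 = 4 stereoisomers in total.

4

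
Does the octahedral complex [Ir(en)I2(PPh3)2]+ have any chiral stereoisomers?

yes

In an octahedral complex each vertex has one trans partner and four cis neighbours.
Each en is bidentate and must span two cis positions.
Systematic placement gives 3 geometric isomers: I trans, PPh3 cis; I cis, PPh3 cis (chiral); I cis, PPh3 trans.
One of these lacks any improper symmetry element and so occurs as an enantiomeric pair, giving 3 + 1 = 4 stereoisomers in total.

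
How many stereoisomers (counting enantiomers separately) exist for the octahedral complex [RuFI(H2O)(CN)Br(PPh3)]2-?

30

An octahedron has six vertices in three trans pairs; every non-trans pair is cis.
Systematic enumeration (placing each ligand type in turn and discarding arrangements equivalent by rotation or reflection) gives 15 geometric isomers.
Of these, 15 lack any improper symmetry element and so occur as enantiomeric pairs, giving 15 + 15 = 30 stereoisomers in total.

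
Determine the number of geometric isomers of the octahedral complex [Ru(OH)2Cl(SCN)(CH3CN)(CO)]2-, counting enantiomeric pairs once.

Exhaustive case analysis gives 9 geometric isomers.

9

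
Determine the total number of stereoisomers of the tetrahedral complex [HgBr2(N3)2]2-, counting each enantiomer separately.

Only one geometric arrangement is possible.

1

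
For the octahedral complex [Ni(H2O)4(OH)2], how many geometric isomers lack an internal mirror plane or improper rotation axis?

There are 2 geometric isomers: OH trans; OH cis.
Each arrangement has an internal mirror plane or centre of symmetry, so none is chiral.

0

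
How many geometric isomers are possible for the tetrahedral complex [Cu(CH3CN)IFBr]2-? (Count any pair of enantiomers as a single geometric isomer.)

In a tetrahedral complex all four positions are equivalent and every pair of ligands is adjacent — there is no cis/trans distinction.
Only one geometric arrangement is possible; it has no improper symmetry element, so it exists as a pair of enantiomers (2 stereoisomers).

1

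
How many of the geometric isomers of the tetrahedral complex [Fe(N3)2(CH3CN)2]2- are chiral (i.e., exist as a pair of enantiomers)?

In a tetrahedral complex all four positions are equivalent and every pair of ligands is adjacent — there is no cis/trans distinction.
Only one geometric arrangement is possible.

0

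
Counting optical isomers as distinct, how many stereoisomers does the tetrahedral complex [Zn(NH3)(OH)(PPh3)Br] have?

Only one geometric arrangement is possible; it has no improper symmetry element, so it exists as a pair of enantiomers (2 stereoisomers).

2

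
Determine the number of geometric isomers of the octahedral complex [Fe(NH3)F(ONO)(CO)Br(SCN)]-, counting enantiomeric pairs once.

The six octahedral sites form three mutually perpendicular trans pairs.
Systematic enumeration (placing each ligand type in turn and discarding arrangements equivalent by rotation or reflection) gives 15 geometric isomers.

15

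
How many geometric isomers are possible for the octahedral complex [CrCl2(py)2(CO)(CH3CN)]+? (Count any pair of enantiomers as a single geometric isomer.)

6

In an octahedral complex each vertex has one trans partner and four cis neighbours.
Working through the distinct placements yields 6 geometric isomers: Cl trans, py trans; Cl cis, py cis (3 arrangements, 2 chiral); Cl cis, py trans; Cl trans, py cis.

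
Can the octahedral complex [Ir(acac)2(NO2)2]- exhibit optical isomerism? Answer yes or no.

In an octahedral complex each vertex has one trans partner and four cis neighbours.
Each acac is bidentate and must span two cis positions.
Systematic placement gives 2 geometric isomers: NO2 trans; NO2 cis (chiral).
One of these lacks any improper symmetry element and so occurs as an enantiomeric pair, giving 2 + 1 = 3 stereoisomers in total.

yes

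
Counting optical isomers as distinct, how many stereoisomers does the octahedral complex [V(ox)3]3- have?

2

In an octahedral complex each vertex has one trans partner and four cis neighbours.
Each ox is bidentate and must span two cis positions.
Only one geometric arrangement is possible; it has no improper symmetry element, so it exists as a pair of enantiomers (2 stereoisomers).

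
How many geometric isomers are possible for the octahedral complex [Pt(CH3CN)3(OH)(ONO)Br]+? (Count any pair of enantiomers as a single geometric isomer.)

The six octahedral sites form three mutually perpendicular trans pairs.
Working through the distinct placements yields 4 geometric isomers: CH3CN mer (3 arrangements); CH3CN fac (chiral).

4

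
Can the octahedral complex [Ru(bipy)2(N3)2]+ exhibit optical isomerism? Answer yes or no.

yes

In an octahedral complex each vertex has one trans partner and four cis neighbours.
Each bipy is bidentate and must span two cis positions.
The distinct arrangements are (2 in all): N3 trans; N3 cis (chiral).
One of these lacks any improper symmetry element and so occurs as an enantiomeric pair, giving 2 + 1 = 3 stereoisomers in total.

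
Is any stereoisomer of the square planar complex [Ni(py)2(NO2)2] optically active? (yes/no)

A square has two trans pairs of vertices; adjacent vertices are cis.
Systematic placement gives 2 geometric isomers: py cis; py trans.
Each arrangement has an internal mirror plane or centre of symmetry, so none is chiral.

no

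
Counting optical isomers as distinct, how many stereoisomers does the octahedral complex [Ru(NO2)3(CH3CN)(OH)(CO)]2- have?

An octahedron has six vertices in three trans pairs; every non-trans pair is cis.
The distinct arrangements are (4 in all): NO2 mer (3 arrangements); NO2 fac (chiral).
One of these lacks any improper symmetry element and so occurs as an enantiomeric pair, giving 4 + 1 = 5 stereoisomers in total.

5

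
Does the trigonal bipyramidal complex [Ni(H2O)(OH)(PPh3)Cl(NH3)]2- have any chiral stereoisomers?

In a trigonal bipyramid the two axial positions differ from the three equatorial ones.
Systematic enumeration (placing each ligand type in turn and discarding arrangements equivalent by rotation or reflection) gives 10 geometric isomers.
Of these, 10 lack any improper symmetry element and so occur as enantiomeric pairs, giving 10 + 10 = 20 stereoisomers in total.

yes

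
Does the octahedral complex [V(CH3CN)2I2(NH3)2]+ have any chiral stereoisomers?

yes

There are 5 geometric isomers: CH3CN trans, I trans, NH3 trans; CH3CN trans, I cis, NH3 cis; CH3CN cis, I cis, NH3 trans; CH3CN cis, I cis, NH3 cis (chiral); CH3CN cis, I trans, NH3 cis.
One of these lacks any improper symmetry element and so occurs as an enantiomeric pair, giving 5 + 1 = 6 stereoisomers in total.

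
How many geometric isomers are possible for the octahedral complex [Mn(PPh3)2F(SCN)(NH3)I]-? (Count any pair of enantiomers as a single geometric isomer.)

Exhaustive case analysis gives 9 geometric isomers.

9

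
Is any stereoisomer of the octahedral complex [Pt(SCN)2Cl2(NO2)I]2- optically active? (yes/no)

Working through the distinct placements yields 6 geometric isomers: SCN trans, Cl trans; SCN cis, Cl trans; SCN trans, Cl cis; SCN cis, Cl cis (3 arrangements, 2 chiral).
Of these, 2 lack any improper symmetry element and so occur as enantiomeric pairs, giving 6 + 2 = 8 stereoisomers in total.

yes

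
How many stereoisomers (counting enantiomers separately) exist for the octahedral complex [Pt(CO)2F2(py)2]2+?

6

In an octahedral complex each vertex has one trans partner and four cis neighbours.
There are 5 geometric isomers: CO trans, F trans, py trans; CO trans, F cis, py cis; CO cis, F cis, py trans; CO cis, F cis, py cis (chiral); CO cis, F trans, py cis.
One of these lacks any improper symmetry element and so occurs as an enantiomeric pair, giving 5 + 1 = 6 stereoisomers in total.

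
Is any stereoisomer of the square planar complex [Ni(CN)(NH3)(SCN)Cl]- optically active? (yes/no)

A square has two trans pairs of vertices; adjacent vertices are cis.
The distinct arrangements are (3 in all): (CN/NH3 trans, Cl/SCN trans); (CN/SCN trans, Cl/NH3 trans); (CN/Cl trans, NH3/SCN trans).
Each arrangement has an internal mirror plane or centre of symmetry, so none is chiral.

no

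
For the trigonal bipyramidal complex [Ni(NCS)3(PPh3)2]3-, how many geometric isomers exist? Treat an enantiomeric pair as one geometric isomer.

3

The distinct arrangements are (3 in all): PPh3 both equatorial; PPh3 one axial, one equatorial; PPh3 both axial.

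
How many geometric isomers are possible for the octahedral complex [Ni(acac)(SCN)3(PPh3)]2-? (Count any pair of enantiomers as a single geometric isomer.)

An octahedron has six vertices in three trans pairs; every non-trans pair is cis.
Each acac is bidentate and must span two cis positions.
There are 2 geometric isomers: SCN fac; SCN mer.

2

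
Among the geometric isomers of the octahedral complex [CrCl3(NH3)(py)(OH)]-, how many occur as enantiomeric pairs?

In an octahedral complex each vertex has one trans partner and four cis neighbours.
Systematic placement gives 4 geometric isomers: Cl mer (3 arrangements); Cl fac (chiral).
One of these lacks any improper symmetry element and so occurs as an enantiomeric pair, giving 4 + 1 = 5 stereoisomers in total.

1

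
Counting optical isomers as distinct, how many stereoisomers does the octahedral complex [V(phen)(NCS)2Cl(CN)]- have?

In an octahedral complex each vertex has one trans partner and four cis neighbours.
Each phen is bidentate and must span two cis positions.
The distinct arrangements are (4 in all): NCS cis (3 arrangements, 2 chiral); NCS trans.
Of these, 2 lack any improper symmetry element and so occur as enantiomeric pairs, giving 4 + 2 = 6 stereoisomers in total.

6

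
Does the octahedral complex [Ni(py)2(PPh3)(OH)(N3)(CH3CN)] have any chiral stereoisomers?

In an octahedral complex each vertex has one trans partner and four cis neighbours.
Exhaustive case analysis gives 9 geometric isomers.
Of these, 6 lack any improper symmetry element and so occur as enantiomeric pairs, giving 9 + 6 = 15 stereoisomers in total.

yes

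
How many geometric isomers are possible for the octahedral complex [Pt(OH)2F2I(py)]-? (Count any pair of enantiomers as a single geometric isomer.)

Systematic placement gives 6 geometric isomers: OH cis, F trans; OH trans, F trans; OH cis, F cis (3 arrangements, 2 chiral); OH trans, F cis.

6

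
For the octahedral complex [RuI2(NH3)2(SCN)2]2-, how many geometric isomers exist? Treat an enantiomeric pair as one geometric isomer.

5

An octahedron has six vertices in three trans pairs; every non-trans pair is cis.
There are 5 geometric isomers: I trans, NH3 trans, SCN trans; I trans, NH3 cis, SCN cis; I cis, NH3 cis, SCN trans; I cis, NH3 cis, SCN cis (chiral); I cis, NH3 trans, SCN cis.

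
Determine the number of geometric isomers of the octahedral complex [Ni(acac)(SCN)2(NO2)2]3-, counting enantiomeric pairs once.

3

An octahedron has six vertices in three trans pairs; every non-trans pair is cis.
Each acac is bidentate and must span two cis positions.
The distinct arrangements are (3 in all): SCN cis, NO2 trans; SCN cis, NO2 cis (chiral); SCN trans, NO2 cis.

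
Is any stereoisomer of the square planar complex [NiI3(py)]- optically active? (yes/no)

A square has two trans pairs of vertices; adjacent vertices are cis.
Only one geometric arrangement is possible.

no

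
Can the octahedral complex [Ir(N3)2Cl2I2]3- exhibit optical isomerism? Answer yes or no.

The six octahedral sites form three mutually perpendicular trans pairs.
The distinct arrangements are (5 in all): N3 trans, Cl trans, I trans; N3 cis, Cl trans, I cis; N3 trans, Cl cis, I cis; N3 cis, Cl cis, I cis (chiral); N3 cis, Cl cis, I trans.
One of these lacks any improper symmetry element and so occurs as an enantiomeric pair, giving 5 + 1 = 6 stereoisomers in total.

yes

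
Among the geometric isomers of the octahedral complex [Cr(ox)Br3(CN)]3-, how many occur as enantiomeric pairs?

The six octahedral sites form three mutually perpendicular trans pairs.
Each ox is bidentate and must span two cis positions.
Systematic placement gives 2 geometric isomers: Br mer; Br fac.
Each arrangement has an internal mirror plane or centre of symmetry, so none is chiral.

0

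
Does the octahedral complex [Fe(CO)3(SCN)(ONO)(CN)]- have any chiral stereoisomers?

The six octahedral sites form three mutually perpendicular trans pairs.
There are 4 geometric isomers: CO mer (3 arrangements); CO fac (chiral).
One of these lacks any improper symmetry element and so occurs as an enantiomeric pair, giving 4 + 1 = 5 stereoisomers in total.

yes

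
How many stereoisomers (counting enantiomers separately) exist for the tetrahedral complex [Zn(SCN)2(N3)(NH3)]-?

1

Only one geometric arrangement is possible.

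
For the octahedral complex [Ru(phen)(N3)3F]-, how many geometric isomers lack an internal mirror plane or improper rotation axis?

0

An octahedron has six vertices in three trans pairs; every non-trans pair is cis.
Each phen is bidentate and must span two cis positions.
Working through the distinct placements yields 2 geometric isomers: N3 fac; N3 mer.
Each arrangement has an internal mirror plane or centre of symmetry, so none is chiral.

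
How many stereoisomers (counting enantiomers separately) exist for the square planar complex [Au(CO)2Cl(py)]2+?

2

Working through the distinct placements yields 2 geometric isomers: CO cis; CO trans.
Each arrangement has an internal mirror plane or centre of symmetry, so none is chiral.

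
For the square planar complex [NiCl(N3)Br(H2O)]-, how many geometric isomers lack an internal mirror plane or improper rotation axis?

In a square planar complex each vertex has one trans partner and two cis neighbours.
The distinct arrangements are (3 in all): (Br/H2O trans, Cl/N3 trans); (Br/N3 trans, Cl/H2O trans); (Br/Cl trans, H2O/N3 trans).
Each arrangement has an internal mirror plane or centre of symmetry, so none is chiral.

0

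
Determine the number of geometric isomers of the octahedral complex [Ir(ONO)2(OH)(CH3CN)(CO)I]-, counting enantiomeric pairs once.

Placing the ligands in turn and identifying arrangements related by rotation or reflection leaves 9 distinct geometric isomers.

9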